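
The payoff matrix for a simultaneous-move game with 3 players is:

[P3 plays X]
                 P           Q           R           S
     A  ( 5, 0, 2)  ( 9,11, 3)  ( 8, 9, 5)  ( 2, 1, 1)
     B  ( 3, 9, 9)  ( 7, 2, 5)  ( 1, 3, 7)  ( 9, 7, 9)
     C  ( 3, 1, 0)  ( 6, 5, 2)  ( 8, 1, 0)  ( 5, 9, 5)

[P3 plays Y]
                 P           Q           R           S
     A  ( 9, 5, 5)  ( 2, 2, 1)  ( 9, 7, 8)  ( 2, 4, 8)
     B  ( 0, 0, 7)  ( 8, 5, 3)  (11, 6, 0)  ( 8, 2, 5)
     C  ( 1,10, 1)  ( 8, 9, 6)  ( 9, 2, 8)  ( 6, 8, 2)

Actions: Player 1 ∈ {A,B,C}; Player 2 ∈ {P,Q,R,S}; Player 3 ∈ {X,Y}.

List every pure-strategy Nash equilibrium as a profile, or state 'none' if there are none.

Nash profiles: (A,Q,X)

(A,P,X): not NE [P2→Q gives 11>0; P3→Y gives 5>2]
(A,P,Y): not NE [P2→R gives 7>5]
(A,Q,X): NE
(A,Q,Y): not NE [P1→C gives 8>2; P2→R gives 7>2; P3→X gives 3>1]
(A,R,X): not NE [P2→Q gives 11>9; P3→Y gives 8>5]
(A,R,Y): not NE [P1→B gives 11>9]
(A,S,X): not NE [P1→B gives 9>2; P2→Q gives 11>1; P3→Y gives 8>1]
(A,S,Y): not NE [P1→B gives 8>2; P2→R gives 7>4]
(B,P,X): not NE [P1→A gives 5>3]
(B,P,Y): not NE [P1→A gives 9>0; P2→R gives 6>0; P3→X gives 9>7]
(B,Q,X): not NE [P1→A gives 9>7; P2→P gives 9>2]
(B,Q,Y): not NE [P2→R gives 6>5; P3→X gives 5>3]
(B,R,X): not NE [P1→C gives 8>1; P2→P gives 9>3]
(B,R,Y): not NE [P3→X gives 7>0]
(B,S,X): not NE [P2→P gives 9>7]
(B,S,Y): not NE [P2→R gives 6>2; P3→X gives 9>5]
(C,P,X): not NE [P1→A gives 5>3; P2→S gives 9>1; P3→Y gives 1>0]
(C,P,Y): not NE [P1→A gives 9>1]
(C,Q,X): not NE [P1→A gives 9>6; P2→S gives 9>5; P3→Y gives 6>2]
(C,Q,Y): not NE [P2→P gives 10>9]
(C,R,X): not NE [P2→S gives 9>1; P3→Y gives 8>0]
(C,R,Y): not NE [P1→B gives 11>9; P2→P gives 10>2]
(C,S,X): not NE [P1→B gives 9>5]
(C,S,Y): not NE [P1→B gives 8>6; P2→P gives 10>8; P3→X gives 5>2]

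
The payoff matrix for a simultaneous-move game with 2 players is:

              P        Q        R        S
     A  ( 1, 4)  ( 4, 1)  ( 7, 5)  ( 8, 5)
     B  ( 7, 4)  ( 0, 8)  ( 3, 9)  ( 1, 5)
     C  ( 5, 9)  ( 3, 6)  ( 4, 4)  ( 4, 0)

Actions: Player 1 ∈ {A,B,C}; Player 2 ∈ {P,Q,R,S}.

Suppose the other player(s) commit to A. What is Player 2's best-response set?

P2 best: {R,S}

u_2(P vs A) = 4
u_2(Q vs A) = 1
u_2(R vs A) = 5
u_2(S vs A) = 5
max payoff 5 at {R,S}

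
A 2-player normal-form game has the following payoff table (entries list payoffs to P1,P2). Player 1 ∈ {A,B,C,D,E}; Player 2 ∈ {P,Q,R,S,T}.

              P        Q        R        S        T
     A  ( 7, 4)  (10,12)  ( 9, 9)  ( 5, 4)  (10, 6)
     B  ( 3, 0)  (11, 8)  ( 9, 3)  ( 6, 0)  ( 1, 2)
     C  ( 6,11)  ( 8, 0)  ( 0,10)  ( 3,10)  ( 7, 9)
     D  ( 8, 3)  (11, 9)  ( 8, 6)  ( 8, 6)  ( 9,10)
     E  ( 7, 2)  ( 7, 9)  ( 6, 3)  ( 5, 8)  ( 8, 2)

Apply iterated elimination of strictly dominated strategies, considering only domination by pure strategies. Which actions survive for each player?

Remaining: P1:{A,B,D} P2:{Q,T}

P1 drop C (A beats it: P:7>6 Q:10>8 R:9>0 S:5>3 T:10>7)
P1 drop E (D beats it: P:8>7 Q:11>7 R:8>6 S:8>5 T:9>8)
P2 drop P (Q beats it: A:12>4 B:8>0 D:9>3)
P2 drop R (Q beats it: A:12>9 B:8>3 D:9>6)
P2 drop S (Q beats it: A:12>4 B:8>0 D:9>6)
P1→{A,B,D} P2→{Q,T}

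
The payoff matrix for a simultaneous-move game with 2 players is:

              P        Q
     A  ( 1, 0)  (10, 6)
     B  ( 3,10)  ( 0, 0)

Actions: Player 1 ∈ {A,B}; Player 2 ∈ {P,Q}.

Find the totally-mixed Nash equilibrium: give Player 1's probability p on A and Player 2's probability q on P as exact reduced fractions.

P1 indiff ⇒ q·1+(1-q)·10 = q·3+(1-q)·0 ⇒ q(-2) = (1-q)(-10) ⇒ q = 5/6
P2 indiff ⇒ p·0+(1-p)·10 = p·6+(1-p)·0 ⇒ p(-6) = (1-p)(-10) ⇒ p = 5/8

p=5/8, q=5/6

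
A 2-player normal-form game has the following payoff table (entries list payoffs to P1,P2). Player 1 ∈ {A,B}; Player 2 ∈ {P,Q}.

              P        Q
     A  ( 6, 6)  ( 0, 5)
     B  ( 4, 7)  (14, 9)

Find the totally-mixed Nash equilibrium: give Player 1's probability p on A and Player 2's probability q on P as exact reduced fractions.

(p,q) = (2/3, 7/8)

P1 indiff ⇒ q·6+(1-q)·0 = q·4+(1-q)·14 ⇒ q(2) = (1-q)(14) ⇒ q = 7/8
P2 indiff ⇒ p·6+(1-p)·7 = p·5+(1-p)·9 ⇒ p(1) = (1-p)(2) ⇒ p = 2/3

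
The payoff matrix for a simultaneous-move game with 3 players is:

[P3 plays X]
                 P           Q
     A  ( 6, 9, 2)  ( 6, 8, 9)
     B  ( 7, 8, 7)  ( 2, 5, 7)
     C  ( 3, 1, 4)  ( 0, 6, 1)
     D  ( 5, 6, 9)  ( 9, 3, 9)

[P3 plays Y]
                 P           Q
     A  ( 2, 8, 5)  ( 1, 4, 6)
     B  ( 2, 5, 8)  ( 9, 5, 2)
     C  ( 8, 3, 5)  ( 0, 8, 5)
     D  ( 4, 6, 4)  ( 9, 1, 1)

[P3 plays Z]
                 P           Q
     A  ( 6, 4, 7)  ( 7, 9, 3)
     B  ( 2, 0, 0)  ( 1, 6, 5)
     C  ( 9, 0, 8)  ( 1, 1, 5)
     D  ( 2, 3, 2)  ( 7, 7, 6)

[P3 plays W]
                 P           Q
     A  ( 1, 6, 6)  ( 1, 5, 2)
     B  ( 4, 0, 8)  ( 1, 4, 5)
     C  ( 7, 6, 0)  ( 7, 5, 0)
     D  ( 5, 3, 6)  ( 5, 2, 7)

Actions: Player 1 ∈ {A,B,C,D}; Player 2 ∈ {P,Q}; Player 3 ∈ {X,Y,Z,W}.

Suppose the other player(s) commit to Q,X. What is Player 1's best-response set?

u_1(A vs Q,X) = 6
u_1(B vs Q,X) = 2
u_1(C vs Q,X) = 0
u_1(D vs Q,X) = 9
max payoff 9 at {D}

BR_1 = {D}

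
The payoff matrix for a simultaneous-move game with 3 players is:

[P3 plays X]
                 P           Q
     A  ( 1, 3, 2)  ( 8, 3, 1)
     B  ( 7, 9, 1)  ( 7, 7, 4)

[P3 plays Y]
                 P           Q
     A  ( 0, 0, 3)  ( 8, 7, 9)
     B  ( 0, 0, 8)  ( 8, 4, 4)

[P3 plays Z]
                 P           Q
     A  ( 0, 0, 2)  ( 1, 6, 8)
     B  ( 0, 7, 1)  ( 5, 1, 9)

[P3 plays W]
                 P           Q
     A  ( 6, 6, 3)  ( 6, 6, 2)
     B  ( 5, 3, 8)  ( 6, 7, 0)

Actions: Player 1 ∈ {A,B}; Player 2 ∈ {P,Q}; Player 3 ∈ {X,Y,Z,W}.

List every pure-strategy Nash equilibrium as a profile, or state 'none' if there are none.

NE set: (A,P,W), (A,Q,Y)

(A,P,X): not NE [P1→B gives 7>1; P3→W gives 3>2]
(A,P,Y): not NE [P2→Q gives 7>0]
(A,P,Z): not NE [P2→Q gives 6>0; P3→W gives 3>2]
(A,P,W): NE
(A,Q,X): not NE [P3→Y gives 9>1]
(A,Q,Y): NE
(A,Q,Z): not NE [P1→B gives 5>1; P3→Y gives 9>8]
(A,Q,W): not NE [P3→Y gives 9>2]
(B,P,X): not NE [P3→W gives 8>1]
(B,P,Y): not NE [P2→Q gives 4>0]
(B,P,Z): not NE [P3→W gives 8>1]
(B,P,W): not NE [P1→A gives 6>5; P2→Q gives 7>3]
(B,Q,X): not NE [P1→A gives 8>7; P2→P gives 9>7; P3→Z gives 9>4]
(B,Q,Y): not NE [P3→Z gives 9>4]
(B,Q,Z): not NE [P2→P gives 7>1]
(B,Q,W): not NE [P3→Z gives 9>0]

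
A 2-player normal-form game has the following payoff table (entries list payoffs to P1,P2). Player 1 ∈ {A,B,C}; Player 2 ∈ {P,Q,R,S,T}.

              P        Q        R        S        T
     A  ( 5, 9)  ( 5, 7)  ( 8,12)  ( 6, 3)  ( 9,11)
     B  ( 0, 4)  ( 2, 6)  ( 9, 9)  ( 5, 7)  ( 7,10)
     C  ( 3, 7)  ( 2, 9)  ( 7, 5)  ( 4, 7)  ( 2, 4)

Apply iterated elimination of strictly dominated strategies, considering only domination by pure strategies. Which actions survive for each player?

P1 drop C (A beats it: P:5>3 Q:5>2 R:8>7 S:6>4 T:9>2)
P2 drop P (R beats it: A:12>9 B:9>4)
P2 drop Q (R beats it: A:12>7 B:9>6)
P2 drop S (R beats it: A:12>3 B:9>7)
P1→{A,B} P2→{R,T}

Survivors P1:{A,B} P2:{R,T}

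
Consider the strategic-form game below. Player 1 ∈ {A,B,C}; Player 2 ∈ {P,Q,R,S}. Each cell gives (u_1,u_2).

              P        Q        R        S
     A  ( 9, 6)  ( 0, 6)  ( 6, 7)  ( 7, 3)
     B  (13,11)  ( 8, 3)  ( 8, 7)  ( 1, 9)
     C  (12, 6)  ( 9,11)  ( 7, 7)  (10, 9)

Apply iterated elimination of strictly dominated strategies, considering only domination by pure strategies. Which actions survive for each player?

P1 drop A (C beats it: P:12>9 Q:9>0 R:7>6 S:10>7)
P2 drop R (S beats it: B:9>7 C:9>7)
P1→{B,C} P2→{P,Q,S}

IESDS → P1:{B,C} P2:{P,Q,S}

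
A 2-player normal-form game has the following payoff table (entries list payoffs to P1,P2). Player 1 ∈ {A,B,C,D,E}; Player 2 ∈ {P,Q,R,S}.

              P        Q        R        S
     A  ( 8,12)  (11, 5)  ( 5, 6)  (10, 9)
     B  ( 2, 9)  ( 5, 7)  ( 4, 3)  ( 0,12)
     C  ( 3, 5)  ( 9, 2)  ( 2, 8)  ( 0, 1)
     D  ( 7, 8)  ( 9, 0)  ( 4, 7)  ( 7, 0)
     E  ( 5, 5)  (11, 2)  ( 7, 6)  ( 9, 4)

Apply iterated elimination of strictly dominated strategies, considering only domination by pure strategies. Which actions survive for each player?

Remaining: P1:{A,E} P2:{P,R}

P1 drop B (A beats it: P:8>2 Q:11>5 R:5>4 S:10>0)
P1 drop C (A beats it: P:8>3 Q:11>9 R:5>2 S:10>0)
P1 drop D (A beats it: P:8>7 Q:11>9 R:5>4 S:10>7)
P2 drop Q (P beats it: A:12>5 E:5>2)
P2 drop S (P beats it: A:12>9 E:5>4)
P1→{A,E} P2→{P,R}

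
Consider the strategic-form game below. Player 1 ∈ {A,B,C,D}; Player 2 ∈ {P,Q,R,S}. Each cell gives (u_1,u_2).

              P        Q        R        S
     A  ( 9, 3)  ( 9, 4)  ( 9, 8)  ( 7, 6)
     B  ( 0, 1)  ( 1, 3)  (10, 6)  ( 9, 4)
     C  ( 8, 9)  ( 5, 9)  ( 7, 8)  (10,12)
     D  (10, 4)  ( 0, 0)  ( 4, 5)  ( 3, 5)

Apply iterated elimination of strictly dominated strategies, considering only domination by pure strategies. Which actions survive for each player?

Survivors P1:{B,C} P2:{R,S}

P2 drop P (S beats it: A:6>3 B:4>1 C:12>9 D:5>4)
P1 drop D (A beats it: Q:9>0 R:9>4 S:7>3)
P2 drop Q (S beats it: A:6>4 B:4>3 C:12>9)
P1 drop A (B beats it: R:10>9 S:9>7)
P1→{B,C} P2→{R,S}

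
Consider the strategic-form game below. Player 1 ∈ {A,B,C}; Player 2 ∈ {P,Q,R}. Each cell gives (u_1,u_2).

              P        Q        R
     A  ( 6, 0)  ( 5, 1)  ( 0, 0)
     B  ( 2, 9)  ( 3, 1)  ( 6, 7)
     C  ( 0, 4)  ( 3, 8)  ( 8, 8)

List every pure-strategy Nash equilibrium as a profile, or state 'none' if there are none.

(A,P): not NE [P2→Q gives 1>0]
(A,Q): NE
(A,R): not NE [P1→C gives 8>0; P2→Q gives 1>0]
(B,P): not NE [P1→A gives 6>2]
(B,Q): not NE [P1→A gives 5>3; P2→P gives 9>1]
(B,R): not NE [P1→C gives 8>6; P2→P gives 9>7]
(C,P): not NE [P1→A gives 6>0; P2→R gives 8>4]
(C,Q): not NE [P1→A gives 5>3]
(C,R): NE

NE set: (A,Q), (C,R)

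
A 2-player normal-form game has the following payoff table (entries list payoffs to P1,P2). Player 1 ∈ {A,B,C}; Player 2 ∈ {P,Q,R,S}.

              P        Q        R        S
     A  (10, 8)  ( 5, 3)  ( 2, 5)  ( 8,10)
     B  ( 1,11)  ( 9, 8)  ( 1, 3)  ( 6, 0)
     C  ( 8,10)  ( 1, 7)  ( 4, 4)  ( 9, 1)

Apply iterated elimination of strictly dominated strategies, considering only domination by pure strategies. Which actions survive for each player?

Remaining: P1:{A,C} P2:{P,S}

P2 drop Q (P beats it: A:8>3 B:11>8 C:10>7)
P1 drop B (A beats it: P:10>1 R:2>1 S:8>6)
P2 drop R (P beats it: A:8>5 C:10>4)
P1→{A,C} P2→{P,S}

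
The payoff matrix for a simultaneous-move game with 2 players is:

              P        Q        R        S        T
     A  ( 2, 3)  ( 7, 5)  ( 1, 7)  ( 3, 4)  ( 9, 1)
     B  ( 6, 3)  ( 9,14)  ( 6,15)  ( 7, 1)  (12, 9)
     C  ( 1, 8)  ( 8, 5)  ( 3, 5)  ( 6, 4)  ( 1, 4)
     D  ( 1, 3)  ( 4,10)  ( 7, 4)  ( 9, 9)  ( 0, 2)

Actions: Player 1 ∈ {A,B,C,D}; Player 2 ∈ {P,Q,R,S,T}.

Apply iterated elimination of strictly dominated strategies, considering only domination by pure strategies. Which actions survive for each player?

P1 drop A (B beats it: P:6>2 Q:9>7 R:6>1 S:7>3 T:12>9)
P1 drop C (B beats it: P:6>1 Q:9>8 R:6>3 S:7>6 T:12>1)
P2 drop P (Q beats it: B:14>3 D:10>3)
P2 drop S (Q beats it: B:14>1 D:10>9)
P2 drop T (Q beats it: B:14>9 D:10>2)
P1→{B,D} P2→{Q,R}

IESDS → P1:{B,D} P2:{Q,R}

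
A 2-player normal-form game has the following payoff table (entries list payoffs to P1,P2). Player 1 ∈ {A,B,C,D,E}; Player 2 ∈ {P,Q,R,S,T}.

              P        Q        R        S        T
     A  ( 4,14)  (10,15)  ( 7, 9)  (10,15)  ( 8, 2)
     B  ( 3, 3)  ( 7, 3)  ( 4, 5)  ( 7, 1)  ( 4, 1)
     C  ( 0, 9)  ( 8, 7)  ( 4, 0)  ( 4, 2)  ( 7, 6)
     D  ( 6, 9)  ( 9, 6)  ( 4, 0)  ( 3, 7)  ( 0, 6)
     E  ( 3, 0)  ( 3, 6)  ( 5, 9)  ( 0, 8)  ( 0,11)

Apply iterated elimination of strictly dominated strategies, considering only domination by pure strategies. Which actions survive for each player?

IESDS → P1:{A,D} P2:{P,Q,S}

P1 drop B (A beats it: P:4>3 Q:10>7 R:7>4 S:10>7 T:8>4)
P1 drop C (A beats it: P:4>0 Q:10>8 R:7>4 S:10>4 T:8>7)
P1 drop E (A beats it: P:4>3 Q:10>3 R:7>5 S:10>0 T:8>0)
P2 drop R (P beats it: A:14>9 D:9>0)
P2 drop T (P beats it: A:14>2 D:9>6)
P1→{A,D} P2→{P,Q,S}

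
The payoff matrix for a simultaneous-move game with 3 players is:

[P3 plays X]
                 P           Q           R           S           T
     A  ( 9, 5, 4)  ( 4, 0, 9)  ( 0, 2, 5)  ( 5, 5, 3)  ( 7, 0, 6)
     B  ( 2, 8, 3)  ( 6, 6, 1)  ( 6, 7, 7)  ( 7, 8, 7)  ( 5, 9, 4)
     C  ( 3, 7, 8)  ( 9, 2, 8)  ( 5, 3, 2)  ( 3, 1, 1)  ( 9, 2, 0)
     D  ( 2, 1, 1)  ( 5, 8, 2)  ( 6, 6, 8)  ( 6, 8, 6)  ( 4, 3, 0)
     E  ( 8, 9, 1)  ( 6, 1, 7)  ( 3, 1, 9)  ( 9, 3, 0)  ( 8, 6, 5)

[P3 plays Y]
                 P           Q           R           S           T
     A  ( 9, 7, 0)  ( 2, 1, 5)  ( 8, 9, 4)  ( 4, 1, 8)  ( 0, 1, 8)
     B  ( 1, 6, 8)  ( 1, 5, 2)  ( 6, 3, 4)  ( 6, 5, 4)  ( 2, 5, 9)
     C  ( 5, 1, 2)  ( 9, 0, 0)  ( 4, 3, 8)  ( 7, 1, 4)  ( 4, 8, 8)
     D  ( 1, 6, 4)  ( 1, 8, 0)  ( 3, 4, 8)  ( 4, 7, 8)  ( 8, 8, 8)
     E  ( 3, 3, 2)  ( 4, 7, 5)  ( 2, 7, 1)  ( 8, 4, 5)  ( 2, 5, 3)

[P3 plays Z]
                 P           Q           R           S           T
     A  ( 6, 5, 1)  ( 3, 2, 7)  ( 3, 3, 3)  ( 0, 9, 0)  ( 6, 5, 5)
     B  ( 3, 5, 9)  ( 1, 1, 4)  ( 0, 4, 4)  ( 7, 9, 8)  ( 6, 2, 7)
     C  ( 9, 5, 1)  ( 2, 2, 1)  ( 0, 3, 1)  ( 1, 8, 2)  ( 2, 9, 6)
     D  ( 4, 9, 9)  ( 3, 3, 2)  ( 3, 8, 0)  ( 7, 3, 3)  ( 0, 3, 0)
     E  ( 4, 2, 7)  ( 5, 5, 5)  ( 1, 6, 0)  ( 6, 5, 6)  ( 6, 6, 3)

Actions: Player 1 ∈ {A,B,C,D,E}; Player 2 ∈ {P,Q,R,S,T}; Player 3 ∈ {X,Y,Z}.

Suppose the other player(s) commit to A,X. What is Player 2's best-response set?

argmax u_2 = {P,S}

u_2(P vs A,X) = 5
u_2(Q vs A,X) = 0
u_2(R vs A,X) = 2
u_2(S vs A,X) = 5
u_2(T vs A,X) = 0
max payoff 5 at {P,S}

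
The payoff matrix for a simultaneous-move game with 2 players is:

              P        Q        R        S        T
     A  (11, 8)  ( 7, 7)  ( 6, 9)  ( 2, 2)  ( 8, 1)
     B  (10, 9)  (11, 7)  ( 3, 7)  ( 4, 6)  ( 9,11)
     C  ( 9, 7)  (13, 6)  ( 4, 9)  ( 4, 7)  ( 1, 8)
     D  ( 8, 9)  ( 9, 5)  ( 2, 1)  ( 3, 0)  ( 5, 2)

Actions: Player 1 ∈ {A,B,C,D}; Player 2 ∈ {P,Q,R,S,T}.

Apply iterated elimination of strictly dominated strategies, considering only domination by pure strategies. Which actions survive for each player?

P1 drop D (B beats it: P:10>8 Q:11>9 R:3>2 S:4>3 T:9>5)
P2 drop Q (P beats it: A:8>7 B:9>7 C:7>6)
P2 drop S (R beats it: A:9>2 B:7>6 C:9>7)
P1 drop C (A beats it: P:11>9 R:6>4 T:8>1)
P1→{A,B} P2→{P,R,T}

Remaining: P1:{A,B} P2:{P,R,T}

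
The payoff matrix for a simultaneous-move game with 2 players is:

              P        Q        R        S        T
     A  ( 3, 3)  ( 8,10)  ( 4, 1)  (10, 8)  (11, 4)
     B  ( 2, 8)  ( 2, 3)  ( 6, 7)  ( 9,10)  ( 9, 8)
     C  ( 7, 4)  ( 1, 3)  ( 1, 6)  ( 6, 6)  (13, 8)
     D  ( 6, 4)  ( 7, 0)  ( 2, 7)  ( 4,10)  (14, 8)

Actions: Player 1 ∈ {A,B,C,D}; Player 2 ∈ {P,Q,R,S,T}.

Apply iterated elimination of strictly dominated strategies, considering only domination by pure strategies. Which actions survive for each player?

P2 drop P (S beats it: A:8>3 B:10>8 C:6>4 D:10>4)
P2 drop R (T beats it: A:4>1 B:8>7 C:8>6 D:8>7)
P1 drop B (A beats it: Q:8>2 S:10>9 T:11>9)
P1→{A,C,D} P2→{Q,S,T}

Remaining: P1:{A,C,D} P2:{Q,S,T}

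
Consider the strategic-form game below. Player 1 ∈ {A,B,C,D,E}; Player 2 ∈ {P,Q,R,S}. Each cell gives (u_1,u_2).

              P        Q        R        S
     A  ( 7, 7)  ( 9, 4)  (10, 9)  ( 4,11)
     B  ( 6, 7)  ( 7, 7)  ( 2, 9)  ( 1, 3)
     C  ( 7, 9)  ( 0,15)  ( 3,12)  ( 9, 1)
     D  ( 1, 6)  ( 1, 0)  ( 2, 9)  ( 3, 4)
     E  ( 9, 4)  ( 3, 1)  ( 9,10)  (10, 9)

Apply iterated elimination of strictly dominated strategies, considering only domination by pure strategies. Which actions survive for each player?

Survivors P1:{A,E} P2:{R,S}

P1 drop B (A beats it: P:7>6 Q:9>7 R:10>2 S:4>1)
P1 drop C (E beats it: P:9>7 Q:3>0 R:9>3 S:10>9)
P1 drop D (A beats it: P:7>1 Q:9>1 R:10>2 S:4>3)
P2 drop P (R beats it: A:9>7 E:10>4)
P2 drop Q (R beats it: A:9>4 E:10>1)
P1→{A,E} P2→{R,S}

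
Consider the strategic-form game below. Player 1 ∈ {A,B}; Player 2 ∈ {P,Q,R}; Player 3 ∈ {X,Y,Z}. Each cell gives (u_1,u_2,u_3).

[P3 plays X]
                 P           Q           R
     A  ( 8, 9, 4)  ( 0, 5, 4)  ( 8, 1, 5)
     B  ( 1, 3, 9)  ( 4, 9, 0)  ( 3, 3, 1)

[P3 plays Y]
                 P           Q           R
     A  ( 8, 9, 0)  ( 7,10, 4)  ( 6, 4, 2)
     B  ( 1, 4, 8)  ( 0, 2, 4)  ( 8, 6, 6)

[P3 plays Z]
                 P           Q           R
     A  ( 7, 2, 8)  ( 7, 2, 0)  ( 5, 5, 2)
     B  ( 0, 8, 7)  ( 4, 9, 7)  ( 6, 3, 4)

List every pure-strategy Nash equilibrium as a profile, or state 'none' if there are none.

(A,P,X): not NE [P3→Z gives 8>4]
(A,P,Y): not NE [P2→Q gives 10>9; P3→Z gives 8>0]
(A,P,Z): not NE [P2→R gives 5>2]
(A,Q,X): not NE [P1→B gives 4>0; P2→P gives 9>5]
(A,Q,Y): NE
(A,Q,Z): not NE [P2→R gives 5>2; P3→Y gives 4>0]
(A,R,X): not NE [P2→P gives 9>1]
(A,R,Y): not NE [P1→B gives 8>6; P2→Q gives 10>4; P3→X gives 5>2]
(A,R,Z): not NE [P1→B gives 6>5; P3→X gives 5>2]
(B,P,X): not NE [P1→A gives 8>1; P2→Q gives 9>3]
(B,P,Y): not NE [P1→A gives 8>1; P2→R gives 6>4; P3→X gives 9>8]
(B,P,Z): not NE [P1→A gives 7>0; P2→Q gives 9>8; P3→X gives 9>7]
(B,Q,X): not NE [P3→Z gives 7>0]
(B,Q,Y): not NE [P1→A gives 7>0; P2→R gives 6>2; P3→Z gives 7>4]
(B,Q,Z): not NE [P1→A gives 7>4]
(B,R,X): not NE [P1→A gives 8>3; P2→Q gives 9>3; P3→Y gives 6>1]
(B,R,Y): NE
(B,R,Z): not NE [P2→Q gives 9>3; P3→Y gives 6>4]

PSNE = {(A,Q,Y), (B,R,Y)}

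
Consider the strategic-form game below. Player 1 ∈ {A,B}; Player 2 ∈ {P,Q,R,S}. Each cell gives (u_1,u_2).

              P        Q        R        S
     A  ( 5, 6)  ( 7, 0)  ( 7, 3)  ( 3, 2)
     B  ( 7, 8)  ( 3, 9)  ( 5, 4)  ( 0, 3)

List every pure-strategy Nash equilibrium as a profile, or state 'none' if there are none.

No pure NE.

(A,P): not NE [P1→B gives 7>5]
(A,Q): not NE [P2→P gives 6>0]
(A,R): not NE [P2→P gives 6>3]
(A,S): not NE [P2→P gives 6>2]
(B,P): not NE [P2→Q gives 9>8]
(B,Q): not NE [P1→A gives 7>3]
(B,R): not NE [P1→A gives 7>5; P2→Q gives 9>4]
(B,S): not NE [P1→A gives 3>0; P2→Q gives 9>3]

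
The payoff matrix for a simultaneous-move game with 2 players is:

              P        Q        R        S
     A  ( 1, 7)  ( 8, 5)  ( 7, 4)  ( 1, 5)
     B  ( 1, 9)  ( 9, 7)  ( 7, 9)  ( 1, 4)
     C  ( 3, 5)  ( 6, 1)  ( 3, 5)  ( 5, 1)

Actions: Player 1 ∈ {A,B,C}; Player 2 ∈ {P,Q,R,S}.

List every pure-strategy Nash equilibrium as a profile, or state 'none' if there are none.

Nash profiles: (B,R), (C,P)

(A,P): not NE [P1→C gives 3>1]
(A,Q): not NE [P1→B gives 9>8; P2→P gives 7>5]
(A,R): not NE [P2→P gives 7>4]
(A,S): not NE [P1→C gives 5>1; P2→P gives 7>5]
(B,P): not NE [P1→C gives 3>1]
(B,Q): not NE [P2→R gives 9>7]
(B,R): NE
(B,S): not NE [P1→C gives 5>1; P2→R gives 9>4]
(C,P): NE
(C,Q): not NE [P1→B gives 9>6; P2→R gives 5>1]
(C,R): not NE [P1→B gives 7>3]
(C,S): not NE [P2→R gives 5>1]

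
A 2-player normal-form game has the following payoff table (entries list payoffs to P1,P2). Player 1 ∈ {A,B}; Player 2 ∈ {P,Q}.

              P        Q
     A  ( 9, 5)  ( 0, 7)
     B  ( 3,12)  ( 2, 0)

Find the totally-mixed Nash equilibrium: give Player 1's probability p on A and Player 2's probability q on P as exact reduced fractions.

p=6/7, q=1/4

P1 indiff ⇒ q·9+(1-q)·0 = q·3+(1-q)·2 ⇒ q(6) = (1-q)(2) ⇒ q = 1/4
P2 indiff ⇒ p·5+(1-p)·12 = p·7+(1-p)·0 ⇒ p(-2) = (1-p)(-12) ⇒ p = 6/7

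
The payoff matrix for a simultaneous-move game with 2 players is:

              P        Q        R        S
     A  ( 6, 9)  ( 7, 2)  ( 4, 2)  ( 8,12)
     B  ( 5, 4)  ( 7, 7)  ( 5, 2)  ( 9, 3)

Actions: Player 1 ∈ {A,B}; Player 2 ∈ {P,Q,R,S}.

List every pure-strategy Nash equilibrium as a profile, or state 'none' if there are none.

(A,P): not NE [P2→S gives 12>9]
(A,Q): not NE [P2→S gives 12>2]
(A,R): not NE [P1→B gives 5>4; P2→S gives 12>2]
(A,S): not NE [P1→B gives 9>8]
(B,P): not NE [P1→A gives 6>5; P2→Q gives 7>4]
(B,Q): NE
(B,R): not NE [P2→Q gives 7>2]
(B,S): not NE [P2→Q gives 7>3]

PSNE = {(B,Q)}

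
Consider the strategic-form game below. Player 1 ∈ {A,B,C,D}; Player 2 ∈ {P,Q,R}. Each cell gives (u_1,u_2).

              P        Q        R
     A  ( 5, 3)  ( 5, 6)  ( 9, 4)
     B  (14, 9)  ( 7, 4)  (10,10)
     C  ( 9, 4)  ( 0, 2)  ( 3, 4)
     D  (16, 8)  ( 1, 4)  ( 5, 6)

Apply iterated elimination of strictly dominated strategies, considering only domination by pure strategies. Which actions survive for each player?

IESDS → P1:{B,D} P2:{P,R}

P1 drop A (B beats it: P:14>5 Q:7>5 R:10>9)
P1 drop C (B beats it: P:14>9 Q:7>0 R:10>3)
P2 drop Q (P beats it: B:9>4 D:8>4)
P1→{B,D} P2→{P,R}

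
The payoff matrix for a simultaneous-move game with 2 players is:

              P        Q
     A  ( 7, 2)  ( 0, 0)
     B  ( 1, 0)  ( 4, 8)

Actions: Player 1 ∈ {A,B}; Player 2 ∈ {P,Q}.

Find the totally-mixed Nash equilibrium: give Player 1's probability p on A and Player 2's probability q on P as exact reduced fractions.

P1 mixes 4/5 on A; P2 mixes 2/5 on P

P1 indiff ⇒ q·7+(1-q)·0 = q·1+(1-q)·4 ⇒ q(6) = (1-q)(4) ⇒ q = 2/5
P2 indiff ⇒ p·2+(1-p)·0 = p·0+(1-p)·8 ⇒ p(2) = (1-p)(8) ⇒ p = 4/5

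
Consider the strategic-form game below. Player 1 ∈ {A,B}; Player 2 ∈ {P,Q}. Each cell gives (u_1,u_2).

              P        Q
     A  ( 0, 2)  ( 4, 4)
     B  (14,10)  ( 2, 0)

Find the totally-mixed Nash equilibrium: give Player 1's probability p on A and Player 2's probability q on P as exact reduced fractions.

P1 indiff ⇒ q·0+(1-q)·4 = q·14+(1-q)·2 ⇒ q(-14) = (1-q)(-2) ⇒ q = 1/8
P2 indiff ⇒ p·2+(1-p)·10 = p·4+(1-p)·0 ⇒ p(-2) = (1-p)(-10) ⇒ p = 5/6

(p,q) = (5/6, 1/8)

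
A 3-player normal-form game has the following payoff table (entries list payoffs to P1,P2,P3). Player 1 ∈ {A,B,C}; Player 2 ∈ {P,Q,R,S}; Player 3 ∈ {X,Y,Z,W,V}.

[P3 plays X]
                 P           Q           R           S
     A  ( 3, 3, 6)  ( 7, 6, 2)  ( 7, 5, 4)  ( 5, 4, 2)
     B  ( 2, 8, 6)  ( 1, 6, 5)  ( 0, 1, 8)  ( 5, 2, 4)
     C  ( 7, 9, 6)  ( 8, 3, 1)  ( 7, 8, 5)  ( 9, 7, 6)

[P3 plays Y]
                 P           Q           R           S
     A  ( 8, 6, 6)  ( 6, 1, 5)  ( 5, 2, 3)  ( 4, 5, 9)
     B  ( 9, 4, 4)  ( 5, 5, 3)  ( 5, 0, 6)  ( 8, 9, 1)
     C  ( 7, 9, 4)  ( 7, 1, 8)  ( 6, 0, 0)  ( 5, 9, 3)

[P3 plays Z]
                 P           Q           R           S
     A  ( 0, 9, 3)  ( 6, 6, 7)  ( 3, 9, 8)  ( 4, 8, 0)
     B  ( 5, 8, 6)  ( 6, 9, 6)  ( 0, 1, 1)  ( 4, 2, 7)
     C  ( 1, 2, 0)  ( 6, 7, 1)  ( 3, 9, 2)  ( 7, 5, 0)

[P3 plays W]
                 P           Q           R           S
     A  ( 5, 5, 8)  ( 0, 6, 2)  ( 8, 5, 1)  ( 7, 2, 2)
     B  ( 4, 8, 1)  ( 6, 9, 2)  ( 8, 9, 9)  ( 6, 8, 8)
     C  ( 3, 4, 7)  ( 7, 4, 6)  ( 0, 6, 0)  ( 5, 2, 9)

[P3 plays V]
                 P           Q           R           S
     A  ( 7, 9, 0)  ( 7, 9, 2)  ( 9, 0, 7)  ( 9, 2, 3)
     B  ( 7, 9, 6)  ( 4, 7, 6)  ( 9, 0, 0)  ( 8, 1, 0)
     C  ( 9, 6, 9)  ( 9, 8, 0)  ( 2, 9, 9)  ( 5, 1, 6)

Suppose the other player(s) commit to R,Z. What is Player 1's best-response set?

argmax u_1 = {A,C}

u_1(A vs R,Z) = 3
u_1(B vs R,Z) = 0
u_1(C vs R,Z) = 3
max payoff 3 at {A,C}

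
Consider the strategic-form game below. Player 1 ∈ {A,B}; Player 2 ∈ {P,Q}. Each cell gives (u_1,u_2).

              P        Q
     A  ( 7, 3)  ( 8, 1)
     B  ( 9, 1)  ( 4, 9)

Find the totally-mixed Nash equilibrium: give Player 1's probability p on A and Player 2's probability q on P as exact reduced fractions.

P1 indiff ⇒ q·7+(1-q)·8 = q·9+(1-q)·4 ⇒ q(-2) = (1-q)(-4) ⇒ q = 2/3
P2 indiff ⇒ p·3+(1-p)·1 = p·1+(1-p)·9 ⇒ p(2) = (1-p)(8) ⇒ p = 4/5

(p,q) = (4/5, 2/3)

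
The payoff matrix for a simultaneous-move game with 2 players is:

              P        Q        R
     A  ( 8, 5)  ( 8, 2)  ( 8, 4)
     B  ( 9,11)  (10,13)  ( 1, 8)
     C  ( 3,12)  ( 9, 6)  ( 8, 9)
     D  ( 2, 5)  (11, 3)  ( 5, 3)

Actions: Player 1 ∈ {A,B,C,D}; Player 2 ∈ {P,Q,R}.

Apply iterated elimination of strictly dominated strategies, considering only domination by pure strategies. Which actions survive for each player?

Remaining: P1:{B,D} P2:{P,Q}

P2 drop R (P beats it: A:5>4 B:11>8 C:12>9 D:5>3)
P1 drop A (B beats it: P:9>8 Q:10>8)
P1 drop C (B beats it: P:9>3 Q:10>9)
P1→{B,D} P2→{P,Q}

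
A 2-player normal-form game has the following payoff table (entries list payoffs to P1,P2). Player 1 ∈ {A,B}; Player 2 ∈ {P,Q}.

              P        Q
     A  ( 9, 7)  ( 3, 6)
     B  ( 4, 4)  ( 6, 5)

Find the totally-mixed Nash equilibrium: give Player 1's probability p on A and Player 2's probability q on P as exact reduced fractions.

P1 mixes 1/2 on A; P2 mixes 3/8 on P

P1 indiff ⇒ q·9+(1-q)·3 = q·4+(1-q)·6 ⇒ q(5) = (1-q)(3) ⇒ q = 3/8
P2 indiff ⇒ p·7+(1-p)·4 = p·6+(1-p)·5 ⇒ p(1) = (1-p)(1) ⇒ p = 1/2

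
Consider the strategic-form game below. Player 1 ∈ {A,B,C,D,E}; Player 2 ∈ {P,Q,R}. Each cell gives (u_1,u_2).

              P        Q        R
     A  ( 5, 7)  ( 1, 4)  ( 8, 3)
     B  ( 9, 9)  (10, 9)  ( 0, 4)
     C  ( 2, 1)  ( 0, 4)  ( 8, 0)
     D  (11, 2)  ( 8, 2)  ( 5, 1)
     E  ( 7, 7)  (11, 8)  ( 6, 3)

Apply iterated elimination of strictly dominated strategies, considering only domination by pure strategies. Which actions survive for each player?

P2 drop R (P beats it: A:7>3 B:9>4 C:1>0 D:2>1 E:7>3)
P1 drop A (B beats it: P:9>5 Q:10>1)
P1 drop C (B beats it: P:9>2 Q:10>0)
P1→{B,D,E} P2→{P,Q}

Remaining: P1:{B,D,E} P2:{P,Q}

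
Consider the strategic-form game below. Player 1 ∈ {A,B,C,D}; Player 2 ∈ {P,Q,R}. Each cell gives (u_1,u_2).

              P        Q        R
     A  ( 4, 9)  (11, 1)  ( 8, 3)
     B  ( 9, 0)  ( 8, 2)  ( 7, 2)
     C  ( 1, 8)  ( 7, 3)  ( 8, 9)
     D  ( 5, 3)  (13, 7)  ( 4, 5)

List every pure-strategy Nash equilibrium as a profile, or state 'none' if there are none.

Nash profiles: (C,R), (D,Q)

(A,P): not NE [P1→B gives 9>4]
(A,Q): not NE [P1→D gives 13>11; P2→P gives 9>1]
(A,R): not NE [P2→P gives 9>3]
(B,P): not NE [P2→R gives 2>0]
(B,Q): not NE [P1→D gives 13>8]
(B,R): not NE [P1→C gives 8>7]
(C,P): not NE [P1→B gives 9>1; P2→R gives 9>8]
(C,Q): not NE [P1→D gives 13>7; P2→R gives 9>3]
(C,R): NE
(D,P): not NE [P1→B gives 9>5; P2→Q gives 7>3]
(D,Q): NE
(D,R): not NE [P1→C gives 8>4; P2→Q gives 7>5]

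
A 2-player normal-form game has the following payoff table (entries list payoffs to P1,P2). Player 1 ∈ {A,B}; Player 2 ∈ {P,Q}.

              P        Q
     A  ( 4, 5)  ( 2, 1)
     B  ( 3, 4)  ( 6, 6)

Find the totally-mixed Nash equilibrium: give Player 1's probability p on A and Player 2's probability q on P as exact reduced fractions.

P1 mixes 1/3 on A; P2 mixes 4/5 on P

P1 indiff ⇒ q·4+(1-q)·2 = q·3+(1-q)·6 ⇒ q(1) = (1-q)(4) ⇒ q = 4/5
P2 indiff ⇒ p·5+(1-p)·4 = p·1+(1-p)·6 ⇒ p(4) = (1-p)(2) ⇒ p = 1/3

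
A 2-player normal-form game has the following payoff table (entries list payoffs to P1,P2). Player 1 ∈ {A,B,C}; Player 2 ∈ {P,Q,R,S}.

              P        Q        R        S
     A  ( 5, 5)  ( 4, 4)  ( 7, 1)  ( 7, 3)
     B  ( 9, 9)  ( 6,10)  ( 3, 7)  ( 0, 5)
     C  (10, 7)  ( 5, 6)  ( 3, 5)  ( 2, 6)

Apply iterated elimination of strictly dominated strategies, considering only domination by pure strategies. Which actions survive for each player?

P2 drop R (P beats it: A:5>1 B:9>7 C:7>5)
P2 drop S (P beats it: A:5>3 B:9>5 C:7>6)
P1 drop A (B beats it: P:9>5 Q:6>4)
P1→{B,C} P2→{P,Q}

IESDS → P1:{B,C} P2:{P,Q}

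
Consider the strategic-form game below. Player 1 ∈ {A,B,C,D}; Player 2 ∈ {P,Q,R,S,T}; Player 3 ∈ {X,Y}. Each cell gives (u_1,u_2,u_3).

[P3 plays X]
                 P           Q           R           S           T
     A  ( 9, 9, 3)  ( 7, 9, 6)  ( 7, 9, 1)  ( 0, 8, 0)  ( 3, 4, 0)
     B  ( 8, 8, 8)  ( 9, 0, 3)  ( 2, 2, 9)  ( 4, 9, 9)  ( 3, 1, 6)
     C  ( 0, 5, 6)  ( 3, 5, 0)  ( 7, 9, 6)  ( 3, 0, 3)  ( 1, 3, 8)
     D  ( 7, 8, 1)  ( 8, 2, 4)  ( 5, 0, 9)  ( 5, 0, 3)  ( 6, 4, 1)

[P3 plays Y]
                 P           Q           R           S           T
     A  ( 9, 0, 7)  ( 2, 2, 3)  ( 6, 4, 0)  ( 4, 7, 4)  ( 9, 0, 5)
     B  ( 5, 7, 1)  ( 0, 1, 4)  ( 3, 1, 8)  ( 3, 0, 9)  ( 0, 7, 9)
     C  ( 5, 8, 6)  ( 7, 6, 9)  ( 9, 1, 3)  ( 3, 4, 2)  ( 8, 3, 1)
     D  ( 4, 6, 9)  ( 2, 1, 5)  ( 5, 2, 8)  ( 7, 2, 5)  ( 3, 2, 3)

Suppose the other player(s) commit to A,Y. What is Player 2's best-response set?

u_2(P vs A,Y) = 0
u_2(Q vs A,Y) = 2
u_2(R vs A,Y) = 4
u_2(S vs A,Y) = 7
u_2(T vs A,Y) = 0
max payoff 7 at {S}

BR_2 = {S}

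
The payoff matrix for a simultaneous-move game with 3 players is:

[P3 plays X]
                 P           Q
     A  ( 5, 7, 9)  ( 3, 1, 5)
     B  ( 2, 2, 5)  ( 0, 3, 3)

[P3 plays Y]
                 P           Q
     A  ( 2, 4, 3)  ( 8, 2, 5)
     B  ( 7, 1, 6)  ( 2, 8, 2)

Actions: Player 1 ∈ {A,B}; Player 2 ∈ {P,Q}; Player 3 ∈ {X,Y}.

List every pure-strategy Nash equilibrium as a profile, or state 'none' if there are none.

(A,P,X): NE
(A,P,Y): not NE [P1→B gives 7>2; P3→X gives 9>3]
(A,Q,X): not NE [P2→P gives 7>1]
(A,Q,Y): not NE [P2→P gives 4>2]
(B,P,X): not NE [P1→A gives 5>2; P2→Q gives 3>2; P3→Y gives 6>5]
(B,P,Y): not NE [P2→Q gives 8>1]
(B,Q,X): not NE [P1→A gives 3>0]
(B,Q,Y): not NE [P1→A gives 8>2; P3→X gives 3>2]

Nash profiles: (A,P,X)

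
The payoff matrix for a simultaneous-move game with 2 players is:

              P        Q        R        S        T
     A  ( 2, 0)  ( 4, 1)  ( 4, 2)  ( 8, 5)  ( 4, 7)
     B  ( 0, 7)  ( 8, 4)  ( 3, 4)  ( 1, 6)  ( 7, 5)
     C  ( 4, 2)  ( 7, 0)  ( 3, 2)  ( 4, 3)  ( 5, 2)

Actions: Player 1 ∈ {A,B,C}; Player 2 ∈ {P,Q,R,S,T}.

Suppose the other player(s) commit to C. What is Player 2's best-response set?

u_2(P vs C) = 2
u_2(Q vs C) = 0
u_2(R vs C) = 2
u_2(S vs C) = 3
u_2(T vs C) = 2
max payoff 3 at {S}

argmax u_2 = {S}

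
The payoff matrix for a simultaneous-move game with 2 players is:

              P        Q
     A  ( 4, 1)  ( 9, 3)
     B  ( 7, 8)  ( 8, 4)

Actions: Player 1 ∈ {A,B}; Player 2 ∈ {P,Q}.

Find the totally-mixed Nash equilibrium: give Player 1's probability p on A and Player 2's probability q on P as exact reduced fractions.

P1 indiff ⇒ q·4+(1-q)·9 = q·7+(1-q)·8 ⇒ q(-3) = (1-q)(-1) ⇒ q = 1/4
P2 indiff ⇒ p·1+(1-p)·8 = p·3+(1-p)·4 ⇒ p(-2) = (1-p)(-4) ⇒ p = 2/3

(p,q) = (2/3, 1/4)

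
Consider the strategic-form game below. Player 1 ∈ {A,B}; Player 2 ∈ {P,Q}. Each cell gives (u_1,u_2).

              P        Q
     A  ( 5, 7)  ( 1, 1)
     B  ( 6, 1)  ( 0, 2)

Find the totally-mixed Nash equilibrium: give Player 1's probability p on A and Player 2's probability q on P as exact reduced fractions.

P1 mixes 1/7 on A; P2 mixes 1/2 on P

P1 indiff ⇒ q·5+(1-q)·1 = q·6+(1-q)·0 ⇒ q(-1) = (1-q)(-1) ⇒ q = 1/2
P2 indiff ⇒ p·7+(1-p)·1 = p·1+(1-p)·2 ⇒ p(6) = (1-p)(1) ⇒ p = 1/7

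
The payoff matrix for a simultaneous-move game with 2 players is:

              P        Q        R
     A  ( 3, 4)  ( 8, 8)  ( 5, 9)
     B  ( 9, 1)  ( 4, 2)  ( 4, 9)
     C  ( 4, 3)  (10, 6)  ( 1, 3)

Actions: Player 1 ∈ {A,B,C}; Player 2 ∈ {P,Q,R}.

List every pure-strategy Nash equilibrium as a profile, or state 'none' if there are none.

Nash profiles: (A,R), (C,Q)

(A,P): not NE [P1→B gives 9>3; P2→R gives 9>4]
(A,Q): not NE [P1→C gives 10>8; P2→R gives 9>8]
(A,R): NE
(B,P): not NE [P2→R gives 9>1]
(B,Q): not NE [P1→C gives 10>4; P2→R gives 9>2]
(B,R): not NE [P1→A gives 5>4]
(C,P): not NE [P1→B gives 9>4; P2→Q gives 6>3]
(C,Q): NE
(C,R): not NE [P1→A gives 5>1; P2→Q gives 6>3]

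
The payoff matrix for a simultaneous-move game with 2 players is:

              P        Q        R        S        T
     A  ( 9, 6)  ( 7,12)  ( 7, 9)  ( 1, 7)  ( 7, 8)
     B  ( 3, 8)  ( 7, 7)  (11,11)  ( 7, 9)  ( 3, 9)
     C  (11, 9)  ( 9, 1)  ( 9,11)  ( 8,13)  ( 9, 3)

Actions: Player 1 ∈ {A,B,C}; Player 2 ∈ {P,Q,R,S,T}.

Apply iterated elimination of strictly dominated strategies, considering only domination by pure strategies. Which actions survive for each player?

Survivors P1:{B,C} P2:{R,S}

P1 drop A (C beats it: P:11>9 Q:9>7 R:9>7 S:8>1 T:9>7)
P2 drop P (R beats it: B:11>8 C:11>9)
P2 drop Q (R beats it: B:11>7 C:11>1)
P2 drop T (R beats it: B:11>9 C:11>3)
P1→{B,C} P2→{R,S}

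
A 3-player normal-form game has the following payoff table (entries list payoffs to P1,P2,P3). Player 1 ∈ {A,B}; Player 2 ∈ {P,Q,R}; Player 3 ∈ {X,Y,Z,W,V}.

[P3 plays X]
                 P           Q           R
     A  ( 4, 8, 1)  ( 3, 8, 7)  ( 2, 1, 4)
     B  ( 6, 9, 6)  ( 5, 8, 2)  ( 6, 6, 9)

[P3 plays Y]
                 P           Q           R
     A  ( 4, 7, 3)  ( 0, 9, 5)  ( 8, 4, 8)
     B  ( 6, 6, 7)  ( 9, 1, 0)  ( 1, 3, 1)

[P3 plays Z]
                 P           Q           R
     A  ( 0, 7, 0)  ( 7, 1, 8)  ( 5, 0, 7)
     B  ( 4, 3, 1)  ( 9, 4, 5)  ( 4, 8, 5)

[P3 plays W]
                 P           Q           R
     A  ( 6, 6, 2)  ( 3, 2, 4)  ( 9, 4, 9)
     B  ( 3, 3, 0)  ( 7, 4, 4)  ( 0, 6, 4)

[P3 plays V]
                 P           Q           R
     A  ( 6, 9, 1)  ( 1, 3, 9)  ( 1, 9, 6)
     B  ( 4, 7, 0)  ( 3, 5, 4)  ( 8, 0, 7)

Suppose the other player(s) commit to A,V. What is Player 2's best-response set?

u_2(P vs A,V) = 9
u_2(Q vs A,V) = 3
u_2(R vs A,V) = 9
max payoff 9 at {P,R}

BR_2 = {P,R}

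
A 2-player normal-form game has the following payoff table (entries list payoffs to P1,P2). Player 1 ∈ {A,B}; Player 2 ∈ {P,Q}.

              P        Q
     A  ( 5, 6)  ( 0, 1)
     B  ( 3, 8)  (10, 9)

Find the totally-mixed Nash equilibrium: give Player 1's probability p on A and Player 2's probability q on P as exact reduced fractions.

p=1/6, q=5/6

P1 indiff ⇒ q·5+(1-q)·0 = q·3+(1-q)·10 ⇒ q(2) = (1-q)(10) ⇒ q = 5/6
P2 indiff ⇒ p·6+(1-p)·8 = p·1+(1-p)·9 ⇒ p(5) = (1-p)(1) ⇒ p = 1/6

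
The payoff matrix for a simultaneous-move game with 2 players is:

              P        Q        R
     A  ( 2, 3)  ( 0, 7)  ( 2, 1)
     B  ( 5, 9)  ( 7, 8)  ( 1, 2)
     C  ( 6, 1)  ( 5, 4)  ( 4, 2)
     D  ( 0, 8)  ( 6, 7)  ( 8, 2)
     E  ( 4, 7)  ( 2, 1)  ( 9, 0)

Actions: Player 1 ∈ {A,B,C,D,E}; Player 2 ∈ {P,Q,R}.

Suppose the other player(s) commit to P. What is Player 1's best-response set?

BR_1 = {C}

u_1(A vs P) = 2
u_1(B vs P) = 5
u_1(C vs P) = 6
u_1(D vs P) = 0
u_1(E vs P) = 4
max payoff 6 at {C}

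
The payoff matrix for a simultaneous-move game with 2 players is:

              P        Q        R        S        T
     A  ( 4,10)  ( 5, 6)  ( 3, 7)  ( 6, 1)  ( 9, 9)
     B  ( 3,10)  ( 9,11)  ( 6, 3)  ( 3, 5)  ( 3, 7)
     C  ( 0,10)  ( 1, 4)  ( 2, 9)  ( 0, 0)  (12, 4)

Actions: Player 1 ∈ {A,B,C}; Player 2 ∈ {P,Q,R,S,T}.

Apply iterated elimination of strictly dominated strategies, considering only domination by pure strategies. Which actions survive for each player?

IESDS → P1:{A,B} P2:{P,Q}

P2 drop R (P beats it: A:10>7 B:10>3 C:10>9)
P2 drop S (P beats it: A:10>1 B:10>5 C:10>0)
P2 drop T (P beats it: A:10>9 B:10>7 C:10>4)
P1 drop C (A beats it: P:4>0 Q:5>1)
P1→{A,B} P2→{P,Q}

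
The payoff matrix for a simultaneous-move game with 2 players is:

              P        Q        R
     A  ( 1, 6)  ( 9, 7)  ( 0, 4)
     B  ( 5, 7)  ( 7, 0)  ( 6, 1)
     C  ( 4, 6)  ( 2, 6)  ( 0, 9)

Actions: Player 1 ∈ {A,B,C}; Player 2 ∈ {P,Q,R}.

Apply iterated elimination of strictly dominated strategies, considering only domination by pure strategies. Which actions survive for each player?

Remaining: P1:{A,B} P2:{P,Q}

P1 drop C (B beats it: P:5>4 Q:7>2 R:6>0)
P2 drop R (P beats it: A:6>4 B:7>1)
P1→{A,B} P2→{P,Q}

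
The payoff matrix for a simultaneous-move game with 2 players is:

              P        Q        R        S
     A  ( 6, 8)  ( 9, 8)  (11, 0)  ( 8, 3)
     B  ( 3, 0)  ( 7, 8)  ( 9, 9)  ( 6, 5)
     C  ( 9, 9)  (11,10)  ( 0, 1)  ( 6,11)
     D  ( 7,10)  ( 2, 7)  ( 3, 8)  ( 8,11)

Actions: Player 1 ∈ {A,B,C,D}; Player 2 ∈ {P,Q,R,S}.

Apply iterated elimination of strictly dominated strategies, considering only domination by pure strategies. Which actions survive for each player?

IESDS → P1:{A,C,D} P2:{P,Q,S}

P1 drop B (A beats it: P:6>3 Q:9>7 R:11>9 S:8>6)
P2 drop R (P beats it: A:8>0 C:9>1 D:10>8)
P1→{A,C,D} P2→{P,Q,S}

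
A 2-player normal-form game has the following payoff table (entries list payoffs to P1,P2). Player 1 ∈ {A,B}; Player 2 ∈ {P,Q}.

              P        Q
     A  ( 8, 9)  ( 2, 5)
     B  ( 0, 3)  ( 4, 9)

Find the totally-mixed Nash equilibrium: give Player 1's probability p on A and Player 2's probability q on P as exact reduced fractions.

P1 mixes 3/5 on A; P2 mixes 1/5 on P

P1 indiff ⇒ q·8+(1-q)·2 = q·0+(1-q)·4 ⇒ q(8) = (1-q)(2) ⇒ q = 1/5
P2 indiff ⇒ p·9+(1-p)·3 = p·5+(1-p)·9 ⇒ p(4) = (1-p)(6) ⇒ p = 3/5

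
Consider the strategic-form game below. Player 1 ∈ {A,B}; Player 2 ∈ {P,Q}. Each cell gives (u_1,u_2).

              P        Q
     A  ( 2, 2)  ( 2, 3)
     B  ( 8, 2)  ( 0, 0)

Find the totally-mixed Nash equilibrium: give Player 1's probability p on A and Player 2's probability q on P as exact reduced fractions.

P1 indiff ⇒ q·2+(1-q)·2 = q·8+(1-q)·0 ⇒ q(-6) = (1-q)(-2) ⇒ q = 1/4
P2 indiff ⇒ p·2+(1-p)·2 = p·3+(1-p)·0 ⇒ p(-1) = (1-p)(-2) ⇒ p = 2/3

p=2/3, q=1/4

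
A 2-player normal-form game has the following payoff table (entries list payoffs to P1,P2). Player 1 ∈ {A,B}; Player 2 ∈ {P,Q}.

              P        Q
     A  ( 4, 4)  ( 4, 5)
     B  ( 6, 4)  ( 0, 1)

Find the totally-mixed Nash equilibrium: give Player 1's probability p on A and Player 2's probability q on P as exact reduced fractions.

P1 indiff ⇒ q·4+(1-q)·4 = q·6+(1-q)·0 ⇒ q(-2) = (1-q)(-4) ⇒ q = 2/3
P2 indiff ⇒ p·4+(1-p)·4 = p·5+(1-p)·1 ⇒ p(-1) = (1-p)(-3) ⇒ p = 3/4

P1 mixes 3/4 on A; P2 mixes 2/3 on P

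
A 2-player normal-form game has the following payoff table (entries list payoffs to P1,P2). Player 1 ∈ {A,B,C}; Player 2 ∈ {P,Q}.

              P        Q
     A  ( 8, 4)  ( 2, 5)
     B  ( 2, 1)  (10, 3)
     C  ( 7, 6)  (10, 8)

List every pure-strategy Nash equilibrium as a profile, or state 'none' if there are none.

(A,P): not NE [P2→Q gives 5>4]
(A,Q): not NE [P1→C gives 10>2]
(B,P): not NE [P1→A gives 8>2; P2→Q gives 3>1]
(B,Q): NE
(C,P): not NE [P1→A gives 8>7; P2→Q gives 8>6]
(C,Q): NE

NE set: (B,Q), (C,Q)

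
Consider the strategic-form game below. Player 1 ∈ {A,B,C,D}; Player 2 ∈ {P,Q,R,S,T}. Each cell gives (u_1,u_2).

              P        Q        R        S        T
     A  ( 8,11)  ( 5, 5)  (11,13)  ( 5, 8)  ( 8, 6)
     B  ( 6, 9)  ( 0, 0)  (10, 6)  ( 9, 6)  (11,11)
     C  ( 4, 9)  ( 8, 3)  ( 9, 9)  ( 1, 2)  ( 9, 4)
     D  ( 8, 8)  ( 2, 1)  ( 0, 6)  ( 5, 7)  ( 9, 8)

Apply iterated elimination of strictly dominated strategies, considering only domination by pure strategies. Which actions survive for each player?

P2 drop Q (P beats it: A:11>5 B:9>0 C:9>3 D:8>1)
P1 drop C (B beats it: P:6>4 R:10>9 S:9>1 T:11>9)
P2 drop S (P beats it: A:11>8 B:9>6 D:8>7)
P1→{A,B,D} P2→{P,R,T}

Remaining: P1:{A,B,D} P2:{P,R,T}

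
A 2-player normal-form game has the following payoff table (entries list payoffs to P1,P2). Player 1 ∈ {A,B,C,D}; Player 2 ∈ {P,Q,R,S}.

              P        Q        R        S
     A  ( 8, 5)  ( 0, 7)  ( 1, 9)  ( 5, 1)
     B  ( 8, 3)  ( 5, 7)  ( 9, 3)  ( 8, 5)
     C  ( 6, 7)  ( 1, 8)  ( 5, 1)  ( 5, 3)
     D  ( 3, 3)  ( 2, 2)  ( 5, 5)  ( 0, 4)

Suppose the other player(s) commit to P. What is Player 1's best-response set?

u_1(A vs P) = 8
u_1(B vs P) = 8
u_1(C vs P) = 6
u_1(D vs P) = 3
max payoff 8 at {A,B}

P1 best: {A,B}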